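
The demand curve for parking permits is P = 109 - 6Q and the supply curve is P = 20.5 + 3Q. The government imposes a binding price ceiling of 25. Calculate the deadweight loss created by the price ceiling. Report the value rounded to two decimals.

Free-market equilibrium: 109 - 6Q = 20.5 + 3Q gives Q* = 9.8333, P* = 50.
At the ceiling price 25, quantity supplied is (25 - 20.5)/3 = 1.5; supply is the short side, so Q = 1.5 trades at P = 25.
At Q = 1.5 the demand price is 100 and the supply price is 25. Deadweight loss is the triangle between the curves from 1.5 to 9.8333: (1/2)(100 - 25)(9.8333 - 1.5) = 312.5.

312.50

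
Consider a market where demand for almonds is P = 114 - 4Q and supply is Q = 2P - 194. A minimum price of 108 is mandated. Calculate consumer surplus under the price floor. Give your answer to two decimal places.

Rewriting supply in inverse form: P = 97 + 0.5Q.
Free-market equilibrium: 114 - 4Q = 97 + 0.5Q gives Q* = 3.7778, P* = 98.8889.
At the floor price 108, quantity demanded is (114 - 108)/4 = 1.5; demand is the short side, so Q = 1.5 trades at P = 108.
CS is the triangle under demand above 108: (1/2)(1.5)(114 - 108) = 4.5.

4.50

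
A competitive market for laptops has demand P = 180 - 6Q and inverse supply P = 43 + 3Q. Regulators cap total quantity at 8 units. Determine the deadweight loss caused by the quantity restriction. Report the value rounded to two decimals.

Unrestricted equilibrium: Q* = (180 - 43)/(6 + 3) = 15.2222.
At Q = 8 the demand price is 180 - 6(8) = 132 and the supply price is 43 + 3(8) = 67.
Deadweight loss is the triangle between the curves from 8 to 15.2222: (1/2)(132 - 67)(15.2222 - 8) = 234.7222.

234.72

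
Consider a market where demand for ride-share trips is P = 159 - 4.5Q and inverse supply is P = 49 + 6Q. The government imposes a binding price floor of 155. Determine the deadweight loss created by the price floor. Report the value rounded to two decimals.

Free-market equilibrium: 159 - 4.5Q = 49 + 6Q gives Q* = 10.4762, P* = 111.8571.
At the floor price 155, quantity demanded is (159 - 155)/4.5 = 0.8889; demand is the short side, so Q = 0.8889 trades at P = 155.
At Q = 0.8889 the demand price is 155 and the supply price is 54.3333. Deadweight loss is the triangle between the curves from 0.8889 to 10.4762: (1/2)(155 - 54.3333)(10.4762 - 0.8889) = 482.5608.

482.56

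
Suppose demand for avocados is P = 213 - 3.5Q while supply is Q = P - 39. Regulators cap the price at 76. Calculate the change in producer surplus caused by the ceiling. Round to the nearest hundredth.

Rewriting supply in inverse form: P = 39 + Q.
Free-market equilibrium: 213 - 3.5Q = 39 + Q gives Q* = 38.6667, P* = 77.6667.
At the ceiling price 76, quantity supplied is (76 - 39)/1 = 37; supply is the short side, so Q = 37 trades at P = 76.
PS goes from (1/2)(38.6667)(38.6667) = 747.5556 to 684.5 (computed as (76 - 39)(37) - (1/2)(1)(37)^2), a change of -63.0556.

-63.06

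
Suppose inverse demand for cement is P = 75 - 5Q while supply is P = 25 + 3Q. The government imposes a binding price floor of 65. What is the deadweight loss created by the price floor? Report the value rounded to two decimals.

Free-market equilibrium: 75 - 5Q = 25 + 3Q gives Q* = 6.25, P* = 43.75.
At P = 65, buyers demand (75 - 65)/5 = 2 while sellers would supply more, so the quantity traded is 2 at price 65.
At Q = 2 the demand price is 65 and the supply price is 31. Deadweight loss is the triangle between the curves from 2 to 6.25: (1/2)(65 - 31)(6.25 - 2) = 72.25.

72.25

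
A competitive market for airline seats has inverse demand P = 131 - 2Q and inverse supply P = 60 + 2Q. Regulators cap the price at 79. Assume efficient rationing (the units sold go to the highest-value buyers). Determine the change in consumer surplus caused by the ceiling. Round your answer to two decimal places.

88.69

Free-market equilibrium: 131 - 2Q = 60 + 2Q gives Q* = 17.75, P* = 95.5.
At the ceiling price 79, quantity supplied is (79 - 60)/2 = 9.5; supply is the short side, so Q = 9.5 trades at P = 79.
CS goes from (1/2)(17.75)(35.5) = 315.0625 to 403.75 (computed as (131 - 79)(9.5) - (1/2)(2)(9.5)^2), a change of 88.6875.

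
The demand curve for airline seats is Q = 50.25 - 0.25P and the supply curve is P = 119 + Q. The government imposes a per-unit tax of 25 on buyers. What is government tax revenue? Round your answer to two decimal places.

Rewriting demand in inverse form: P = 201 - 4Q.
Without the tax, 201 - 4Q = 119 + Q so Q* = 16.4 and P* = 135.4.
A tax on buyers shifts demand down by 25: (201 - 25) - 4Q = 119 + Q, so Q_t = 11.4. Buyers pay P_b = 155.4; sellers receive P_s = P_b - 25 = 130.4.
Tax revenue = t x Q_t = 25 x 11.4 = 285.

285.00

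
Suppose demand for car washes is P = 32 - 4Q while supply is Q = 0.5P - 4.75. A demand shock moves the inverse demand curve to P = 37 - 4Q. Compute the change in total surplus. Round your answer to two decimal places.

20.83

Rewriting supply in inverse form: P = 9.5 + 2Q.
Initial equilibrium: Q_0 = 3.75, P_0 = 17; CS_0 = (1/2)(3.75)(15) = 28.125, PS_0 = (1/2)(3.75)(7.5) = 14.0625.
New equilibrium: 37 - 4Q = 9.5 + 2Q gives Q_1 = 4.5833, P_1 = 18.6667; CS_1 = 42.0139, PS_1 = 21.0069.
Change in total surplus = (42.0139 + 21.0069) - (28.125 + 14.0625) = 20.8333.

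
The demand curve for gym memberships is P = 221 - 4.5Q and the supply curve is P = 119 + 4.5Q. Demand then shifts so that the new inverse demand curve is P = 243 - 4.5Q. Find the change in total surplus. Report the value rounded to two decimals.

276.22

Initial equilibrium: Q_0 = 11.3333, P_0 = 170; CS_0 = (1/2)(11.3333)(51) = 289, PS_0 = (1/2)(11.3333)(51) = 289.
New equilibrium: 243 - 4.5Q = 119 + 4.5Q gives Q_1 = 13.7778, P_1 = 181; CS_1 = 427.1111, PS_1 = 427.1111.
Change in total surplus = (427.1111 + 427.1111) - (289 + 289) = 276.2222.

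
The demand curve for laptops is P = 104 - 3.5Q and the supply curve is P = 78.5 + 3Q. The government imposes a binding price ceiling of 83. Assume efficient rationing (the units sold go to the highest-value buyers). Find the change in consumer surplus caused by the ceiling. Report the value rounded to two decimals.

0.63

Free-market equilibrium: 104 - 3.5Q = 78.5 + 3Q gives Q* = 3.9231, P* = 90.2692.
At P = 83, sellers supply (83 - 78.5)/3 = 1.5 while buyers want more, so the quantity traded is 1.5 at price 83.
CS goes from (1/2)(3.9231)(13.7308) = 26.9334 to 27.5625 (computed as (104 - 83)(1.5) - (1/2)(3.5)(1.5)^2), a change of 0.6291.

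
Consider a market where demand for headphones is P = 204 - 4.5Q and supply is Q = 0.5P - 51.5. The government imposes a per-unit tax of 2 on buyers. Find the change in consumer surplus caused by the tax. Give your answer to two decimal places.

Rewriting supply in inverse form: P = 103 + 2Q.
Pre-tax equilibrium: 204 - 4.5Q = 103 + 2Q gives Q* = 15.5385, P* = 134.0769.
With the tax, buyers' net willingness to pay falls by 2: (204 - 2) - 4.5Q = 103 + 2Q, so Q_t = 15.2308. Buyers pay P_b = 135.4615; sellers receive P_s = P_b - 2 = 133.4615.
Consumers lose the trapezoid between P* and P_b out to Q_t plus the triangle from Q_t to Q*: change in CS = 521.9467 - 543.2485 = -21.3018.

-21.30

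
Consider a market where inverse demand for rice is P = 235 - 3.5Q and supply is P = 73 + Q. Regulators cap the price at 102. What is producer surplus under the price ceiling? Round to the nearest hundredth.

420.50

Free-market equilibrium: 235 - 3.5Q = 73 + Q gives Q* = 36, P* = 109.
At P = 102, sellers supply (102 - 73)/1 = 29 while buyers want more, so the quantity traded is 29 at price 102.
PS is the triangle above supply below 102: (1/2)(29)(102 - 73) = 420.5.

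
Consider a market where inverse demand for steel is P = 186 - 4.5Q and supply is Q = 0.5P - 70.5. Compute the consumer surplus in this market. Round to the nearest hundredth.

107.84

Rewriting supply in inverse form: P = 141 + 2Q.
Setting demand equal to supply, 45 = 6.5Q, so Q* = 6.9231 and P* = 154.8462.
CS is the area between the demand curve and P* from 0 to Q*: (1/2)(6.9231)(31.1538) = 107.8402.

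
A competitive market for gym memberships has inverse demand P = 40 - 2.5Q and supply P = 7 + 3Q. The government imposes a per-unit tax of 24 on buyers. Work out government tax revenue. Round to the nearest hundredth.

Pre-tax equilibrium: 40 - 2.5Q = 7 + 3Q gives Q* = 6, P* = 25.
With the tax, buyers' net willingness to pay falls by 24: (40 - 24) - 2.5Q = 7 + 3Q, so Q_t = 1.6364. Buyers pay P_b = 35.9091; sellers receive P_s = P_b - 24 = 11.9091.
Tax revenue = t x Q_t = 24 x 1.6364 = 39.2727.

39.27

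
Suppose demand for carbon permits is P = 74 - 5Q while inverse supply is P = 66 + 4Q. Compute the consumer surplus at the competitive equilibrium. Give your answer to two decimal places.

Equilibrium: 74 - 5Q = 66 + 4Q, so Q* = 0.8889 and P* = 69.5556.
Consumer surplus is the triangle under demand above P*: (1/2)(0.8889)(74 - 69.5556) = (1/2)(0.8889)(4.4444) = 1.9753.

1.98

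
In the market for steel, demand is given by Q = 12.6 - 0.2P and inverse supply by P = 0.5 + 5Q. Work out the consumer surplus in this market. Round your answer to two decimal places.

Rewriting demand in inverse form: P = 63 - 5Q.
Set 63 - 5Q = 0.5 + 5Q, which gives 62.5 = 10Q, so Q* = 6.25 and P* = 63 - 5(6.25) = 31.75.
The demand choke price is 63, so CS = (1/2)(Q*)(63 - P*) = (1/2)(6.25)(31.25) = 97.6562.

97.66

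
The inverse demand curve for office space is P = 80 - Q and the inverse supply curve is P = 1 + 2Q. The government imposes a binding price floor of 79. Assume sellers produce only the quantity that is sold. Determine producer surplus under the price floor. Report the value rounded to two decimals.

77.00

Free-market equilibrium: 80 - Q = 1 + 2Q gives Q* = 26.3333, P* = 53.6667.
At the floor price 79, quantity demanded is (80 - 79)/1 = 1; demand is the short side, so Q = 1 trades at P = 79.
The supply price at Q = 1 is 3. PS is the trapezoid between 79 and supply over [0, 1]: (1/2)[(79 - 1) + (79 - 3)](1) = 77.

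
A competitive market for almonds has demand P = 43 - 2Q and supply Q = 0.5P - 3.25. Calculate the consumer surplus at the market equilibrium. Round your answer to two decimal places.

83.27

Rewriting supply in inverse form: P = 6.5 + 2Q.
Set 43 - 2Q = 6.5 + 2Q, which gives 36.5 = 4Q, so Q* = 9.125 and P* = 43 - 2(9.125) = 24.75.
The demand choke price is 43, so CS = (1/2)(Q*)(43 - P*) = (1/2)(9.125)(18.25) = 83.2656.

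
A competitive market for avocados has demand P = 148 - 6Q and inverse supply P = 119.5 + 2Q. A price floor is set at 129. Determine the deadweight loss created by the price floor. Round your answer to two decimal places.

Without the control, 148 - 6Q = 119.5 + 2Q so Q* = 3.5625 and P* = 126.625.
At the floor price 129, quantity demanded is (148 - 129)/6 = 3.1667; demand is the short side, so Q = 3.1667 trades at P = 129.
The lost-trades triangle has base Q* - 3.1667 = 0.3958 and height equal to the gap between the curves at Q = 3.1667, which is 129 - 125.8333 = 3.1667. DWL = (1/2)(0.3958)(3.1667) = 0.6267.

0.63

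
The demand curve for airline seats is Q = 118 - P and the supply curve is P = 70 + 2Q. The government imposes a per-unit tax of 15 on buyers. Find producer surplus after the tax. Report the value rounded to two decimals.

121.00

Rewriting demand in inverse form: P = 118 - Q.
Pre-tax equilibrium: 118 - Q = 70 + 2Q gives Q* = 16, P* = 102.
With the tax, buyers' net willingness to pay falls by 15: (118 - 15) - Q = 70 + 2Q, so Q_t = 11. Buyers pay P_b = 107; sellers receive P_s = P_b - 15 = 92.
Producer surplus is the triangle above supply below P_s: (1/2)(11)(92 - 70) = 121.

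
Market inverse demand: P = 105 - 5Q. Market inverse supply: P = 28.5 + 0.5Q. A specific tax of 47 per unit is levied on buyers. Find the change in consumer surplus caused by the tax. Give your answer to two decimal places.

-411.74

Without the tax, 105 - 5Q = 28.5 + 0.5Q so Q* = 13.9091 and P* = 35.4545.
A tax on buyers shifts demand down by 47: (105 - 47) - 5Q = 28.5 + 0.5Q, so Q_t = 5.3636. Buyers pay P_b = 78.1818; sellers receive P_s = P_b - 47 = 31.1818.
CS falls from (1/2)(13.9091)(69.5455) = 483.657 to (1/2)(5.3636)(26.8182) = 71.9215, a change of -411.7355.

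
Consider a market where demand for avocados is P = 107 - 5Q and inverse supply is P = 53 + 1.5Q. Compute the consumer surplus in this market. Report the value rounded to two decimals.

172.54

Equilibrium: 107 - 5Q = 53 + 1.5Q, so Q* = 8.3077 and P* = 65.4615.
CS is the area between the demand curve and P* from 0 to Q*: (1/2)(8.3077)(41.5385) = 172.5444.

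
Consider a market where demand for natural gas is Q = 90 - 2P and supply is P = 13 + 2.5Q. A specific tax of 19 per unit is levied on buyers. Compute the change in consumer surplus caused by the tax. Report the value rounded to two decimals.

-23.75

Rewriting demand in inverse form: P = 45 - 0.5Q.
Without the tax, 45 - 0.5Q = 13 + 2.5Q so Q* = 10.6667 and P* = 39.6667.
A tax on buyers shifts demand down by 19: (45 - 19) - 0.5Q = 13 + 2.5Q, so Q_t = 4.3333. Buyers pay P_b = 42.8333; sellers receive P_s = P_b - 19 = 23.8333.
CS falls from (1/2)(10.6667)(5.3333) = 28.4444 to (1/2)(4.3333)(2.1667) = 4.6944, a change of -23.75.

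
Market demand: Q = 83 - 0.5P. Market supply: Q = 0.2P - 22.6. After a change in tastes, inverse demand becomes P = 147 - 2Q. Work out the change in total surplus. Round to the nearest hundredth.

-118.07

Rewriting demand in inverse form: P = 166 - 2Q.
Rewriting supply in inverse form: P = 113 + 5Q.
Initial equilibrium: Q_0 = 7.5714, P_0 = 150.8571; CS_0 = (1/2)(7.5714)(15.1429) = 57.3265, PS_0 = (1/2)(7.5714)(37.8571) = 143.3163.
New equilibrium: 147 - 2Q = 113 + 5Q gives Q_1 = 4.8571, P_1 = 137.2857; CS_1 = 23.5918, PS_1 = 58.9796.
Change in total surplus = (23.5918 + 58.9796) - (57.3265 + 143.3163) = -118.0714.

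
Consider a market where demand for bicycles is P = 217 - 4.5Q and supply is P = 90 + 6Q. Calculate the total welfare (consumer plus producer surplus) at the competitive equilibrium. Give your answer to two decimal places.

Set 217 - 4.5Q = 90 + 6Q, which gives 127 = 10.5Q, so Q* = 12.0952 and P* = 217 - 4.5(12.0952) = 162.5714.
Total surplus is the full triangle between the curves from 0 to Q*: (1/2)(12.0952)(217 - 90) = 768.0476.

768.05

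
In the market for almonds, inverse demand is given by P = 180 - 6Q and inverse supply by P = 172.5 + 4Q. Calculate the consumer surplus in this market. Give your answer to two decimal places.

Setting demand equal to supply, 7.5 = 10Q, so Q* = 0.75 and P* = 175.5.
The demand choke price is 180, so CS = (1/2)(Q*)(180 - P*) = (1/2)(0.75)(4.5) = 1.6875.

1.69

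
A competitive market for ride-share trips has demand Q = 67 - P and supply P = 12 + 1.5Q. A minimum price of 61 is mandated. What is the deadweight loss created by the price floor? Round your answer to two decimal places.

Rewriting demand in inverse form: P = 67 - Q.
Free-market equilibrium: 67 - Q = 12 + 1.5Q gives Q* = 22, P* = 45.
At the floor price 61, quantity demanded is (67 - 61)/1 = 6; demand is the short side, so Q = 6 trades at P = 61.
At Q = 6 the demand price is 61 and the supply price is 21. Deadweight loss is the triangle between the curves from 6 to 22: (1/2)(61 - 21)(22 - 6) = 320.

320.00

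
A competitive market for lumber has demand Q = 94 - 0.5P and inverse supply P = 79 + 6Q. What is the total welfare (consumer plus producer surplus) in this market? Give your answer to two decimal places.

Rewriting demand in inverse form: P = 188 - 2Q.
Setting demand equal to supply, 109 = 8Q, so Q* = 13.625 and P* = 160.75.
CS = (1/2)(13.625)(27.25) = 185.6406 and PS = (1/2)(13.625)(81.75) = 556.9219, so total surplus = 742.5625.

742.56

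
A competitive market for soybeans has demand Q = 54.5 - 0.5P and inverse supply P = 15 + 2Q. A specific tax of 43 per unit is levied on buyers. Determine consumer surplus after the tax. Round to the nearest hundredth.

Rewriting demand in inverse form: P = 109 - 2Q.
Pre-tax equilibrium: 109 - 2Q = 15 + 2Q gives Q* = 23.5, P* = 62.
A tax on buyers shifts demand down by 43: (109 - 43) - 2Q = 15 + 2Q, so Q_t = 12.75. Buyers pay P_b = 83.5; sellers receive P_s = P_b - 43 = 40.5.
Consumer surplus is the triangle under demand above P_b: (1/2)(12.75)(109 - 83.5) = 162.5625.

162.56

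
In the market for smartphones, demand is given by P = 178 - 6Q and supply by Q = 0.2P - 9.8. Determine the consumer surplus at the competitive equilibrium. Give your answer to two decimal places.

Rewriting supply in inverse form: P = 49 + 5Q.
Set 178 - 6Q = 49 + 5Q, which gives 129 = 11Q, so Q* = 11.7273 and P* = 178 - 6(11.7273) = 107.6364.
Consumer surplus is the triangle under demand above P*: (1/2)(11.7273)(178 - 107.6364) = (1/2)(11.7273)(70.3636) = 412.5868.

412.59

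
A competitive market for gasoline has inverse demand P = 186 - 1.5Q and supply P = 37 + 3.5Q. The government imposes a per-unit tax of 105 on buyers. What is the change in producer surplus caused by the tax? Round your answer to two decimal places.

-1418.55

Pre-tax equilibrium: 186 - 1.5Q = 37 + 3.5Q gives Q* = 29.8, P* = 141.3.
With the tax, buyers' net willingness to pay falls by 105: (186 - 105) - 1.5Q = 37 + 3.5Q, so Q_t = 8.8. Buyers pay P_b = 172.8; sellers receive P_s = P_b - 105 = 67.8.
PS falls from (1/2)(29.8)(104.3) = 1554.07 to (1/2)(8.8)(30.8) = 135.52, a change of -1418.55.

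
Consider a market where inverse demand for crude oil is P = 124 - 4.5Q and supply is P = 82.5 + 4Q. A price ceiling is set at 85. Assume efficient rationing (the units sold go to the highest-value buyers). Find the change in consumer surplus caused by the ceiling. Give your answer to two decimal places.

Without the control, 124 - 4.5Q = 82.5 + 4Q so Q* = 4.8824 and P* = 102.0294.
At the ceiling price 85, quantity supplied is (85 - 82.5)/4 = 0.625; supply is the short side, so Q = 0.625 trades at P = 85.
CS goes from (1/2)(4.8824)(21.9706) = 53.6341 to 23.4961 (computed as (124 - 85)(0.625) - (1/2)(4.5)(0.625)^2), a change of -30.138.

-30.14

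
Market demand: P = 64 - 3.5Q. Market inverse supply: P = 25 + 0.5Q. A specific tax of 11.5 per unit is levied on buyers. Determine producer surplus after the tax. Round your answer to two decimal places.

Without the tax, 64 - 3.5Q = 25 + 0.5Q so Q* = 9.75 and P* = 29.875.
A tax on buyers shifts demand down by 11.5: (64 - 11.5) - 3.5Q = 25 + 0.5Q, so Q_t = 6.875. Buyers pay P_b = 39.9375; sellers receive P_s = P_b - 11.5 = 28.4375.
Producer surplus is the triangle above supply below P_s: (1/2)(6.875)(28.4375 - 25) = 11.8164.

11.82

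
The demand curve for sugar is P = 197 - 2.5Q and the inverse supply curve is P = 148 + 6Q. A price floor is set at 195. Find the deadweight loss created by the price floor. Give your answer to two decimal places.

104.76

Without the control, 197 - 2.5Q = 148 + 6Q so Q* = 5.7647 and P* = 182.5882.
At the floor price 195, quantity demanded is (197 - 195)/2.5 = 0.8; demand is the short side, so Q = 0.8 trades at P = 195.
The lost-trades triangle has base Q* - 0.8 = 4.9647 and height equal to the gap between the curves at Q = 0.8, which is 195 - 152.8 = 42.2. DWL = (1/2)(4.9647)(42.2) = 104.7553.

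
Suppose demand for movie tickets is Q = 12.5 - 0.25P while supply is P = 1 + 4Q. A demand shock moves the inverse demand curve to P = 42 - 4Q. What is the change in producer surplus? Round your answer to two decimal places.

-22.50

Rewriting demand in inverse form: P = 50 - 4Q.
Initial equilibrium: Q_0 = 6.125, P_0 = 25.5; CS_0 = (1/2)(6.125)(24.5) = 75.0312, PS_0 = (1/2)(6.125)(24.5) = 75.0312.
New equilibrium: 42 - 4Q = 1 + 4Q gives Q_1 = 5.125, P_1 = 21.5; CS_1 = 52.5312, PS_1 = 52.5312.
Change in producer surplus = 52.5312 - 75.0312 = -22.5.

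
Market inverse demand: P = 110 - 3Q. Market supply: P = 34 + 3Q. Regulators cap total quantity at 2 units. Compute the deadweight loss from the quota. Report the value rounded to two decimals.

Without the quota, 110 - 3Q = 34 + 3Q gives Q* = 12.6667.
At Q = 2 the demand price is 110 - 3(2) = 104 and the supply price is 34 + 3(2) = 40.
DWL = (1/2)(gap between curves at 2) x (Q* - 2) = (1/2)(64)(10.6667) = 341.3333.

341.33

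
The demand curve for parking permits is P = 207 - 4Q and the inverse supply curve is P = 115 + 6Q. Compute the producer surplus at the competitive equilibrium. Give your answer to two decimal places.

Set 207 - 4Q = 115 + 6Q, which gives 92 = 10Q, so Q* = 9.2 and P* = 207 - 4(9.2) = 170.2.
Producer surplus is the triangle above supply below P*: (1/2)(9.2)(170.2 - 115) = (1/2)(9.2)(55.2) = 253.92.

253.92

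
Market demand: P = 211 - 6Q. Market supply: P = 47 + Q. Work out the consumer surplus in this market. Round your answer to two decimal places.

1646.69

Equilibrium: 211 - 6Q = 47 + Q, so Q* = 23.4286 and P* = 70.4286.
CS is the area between the demand curve and P* from 0 to Q*: (1/2)(23.4286)(140.5714) = 1646.6939.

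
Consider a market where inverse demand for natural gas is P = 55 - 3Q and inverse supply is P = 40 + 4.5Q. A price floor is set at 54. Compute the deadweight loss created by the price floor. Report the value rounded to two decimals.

Without the control, 55 - 3Q = 40 + 4.5Q so Q* = 2 and P* = 49.
At the floor price 54, quantity demanded is (55 - 54)/3 = 0.3333; demand is the short side, so Q = 0.3333 trades at P = 54.
The lost-trades triangle has base Q* - 0.3333 = 1.6667 and height equal to the gap between the curves at Q = 0.3333, which is 54 - 41.5 = 12.5. DWL = (1/2)(1.6667)(12.5) = 10.4167.

10.42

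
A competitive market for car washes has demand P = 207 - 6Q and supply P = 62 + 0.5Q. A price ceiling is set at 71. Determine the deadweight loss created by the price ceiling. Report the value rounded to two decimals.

60.31

Free-market equilibrium: 207 - 6Q = 62 + 0.5Q gives Q* = 22.3077, P* = 73.1538.
At the ceiling price 71, quantity supplied is (71 - 62)/0.5 = 18; supply is the short side, so Q = 18 trades at P = 71.
At Q = 18 the demand price is 99 and the supply price is 71. Deadweight loss is the triangle between the curves from 18 to 22.3077: (1/2)(99 - 71)(22.3077 - 18) = 60.3077.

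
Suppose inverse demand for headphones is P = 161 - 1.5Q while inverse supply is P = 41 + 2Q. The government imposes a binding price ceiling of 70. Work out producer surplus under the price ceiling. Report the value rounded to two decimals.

210.25

Without the control, 161 - 1.5Q = 41 + 2Q so Q* = 34.2857 and P* = 109.5714.
At the ceiling price 70, quantity supplied is (70 - 41)/2 = 14.5; supply is the short side, so Q = 14.5 trades at P = 70.
PS is the triangle above supply below 70: (1/2)(14.5)(70 - 41) = 210.25.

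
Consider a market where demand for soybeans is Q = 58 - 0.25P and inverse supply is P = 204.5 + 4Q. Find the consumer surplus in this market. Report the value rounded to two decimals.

23.63

Rewriting demand in inverse form: P = 232 - 4Q.
Setting demand equal to supply, 27.5 = 8Q, so Q* = 3.4375 and P* = 218.25.
CS is the area between the demand curve and P* from 0 to Q*: (1/2)(3.4375)(13.75) = 23.6328.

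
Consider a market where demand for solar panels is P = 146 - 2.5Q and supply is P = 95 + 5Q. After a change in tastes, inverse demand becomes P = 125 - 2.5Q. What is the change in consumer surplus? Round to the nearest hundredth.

Initial equilibrium: Q_0 = 6.8, P_0 = 129; CS_0 = (1/2)(6.8)(17) = 57.8, PS_0 = (1/2)(6.8)(34) = 115.6.
New equilibrium: 125 - 2.5Q = 95 + 5Q gives Q_1 = 4, P_1 = 115; CS_1 = 20, PS_1 = 40.
Change in consumer surplus = 20 - 57.8 = -37.8.

-37.80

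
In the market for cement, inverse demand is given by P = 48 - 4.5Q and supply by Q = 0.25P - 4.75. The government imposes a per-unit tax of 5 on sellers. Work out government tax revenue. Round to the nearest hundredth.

14.12

Rewriting supply in inverse form: P = 19 + 4Q.
Without the tax, 48 - 4.5Q = 19 + 4Q so Q* = 3.4118 and P* = 32.6471.
With the tax, sellers need 5 more per unit: 48 - 4.5Q = 19 + 4Q + 5, so Q_t = 2.8235. Buyers pay P_b = 35.2941; sellers receive P_s = P_b - 5 = 30.2941.
Revenue is the tax times quantity traded: 5 x 2.8235 = 14.1176.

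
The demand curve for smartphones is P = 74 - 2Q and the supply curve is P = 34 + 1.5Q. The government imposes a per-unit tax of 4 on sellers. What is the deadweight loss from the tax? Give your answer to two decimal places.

Pre-tax equilibrium: 74 - 2Q = 34 + 1.5Q gives Q* = 11.4286, P* = 51.1429.
With the tax, sellers need 4 more per unit: 74 - 2Q = 34 + 1.5Q + 4, so Q_t = 10.2857. Buyers pay P_b = 53.4286; sellers receive P_s = P_b - 4 = 49.4286.
The welfare triangle lost has base Q* - Q_t = 1.1429 and height t = 4, so DWL = (1/2)(1.1429)(4) = 2.2857.

2.29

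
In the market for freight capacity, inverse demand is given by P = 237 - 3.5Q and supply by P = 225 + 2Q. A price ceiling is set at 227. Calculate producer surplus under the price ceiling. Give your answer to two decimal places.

Free-market equilibrium: 237 - 3.5Q = 225 + 2Q gives Q* = 2.1818, P* = 229.3636.
At the ceiling price 227, quantity supplied is (227 - 225)/2 = 1; supply is the short side, so Q = 1 trades at P = 227.
PS is the triangle above supply below 227: (1/2)(1)(227 - 225) = 1.

1.00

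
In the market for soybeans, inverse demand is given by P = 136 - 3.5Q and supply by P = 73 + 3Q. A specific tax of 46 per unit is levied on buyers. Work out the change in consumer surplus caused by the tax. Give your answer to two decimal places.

-152.43

Pre-tax equilibrium: 136 - 3.5Q = 73 + 3Q gives Q* = 9.6923, P* = 102.0769.
With the tax, buyers' net willingness to pay falls by 46: (136 - 46) - 3.5Q = 73 + 3Q, so Q_t = 2.6154. Buyers pay P_b = 126.8462; sellers receive P_s = P_b - 46 = 80.8462.
CS falls from (1/2)(9.6923)(33.9231) = 164.3964 to (1/2)(2.6154)(9.1538) = 11.9704, a change of -152.426.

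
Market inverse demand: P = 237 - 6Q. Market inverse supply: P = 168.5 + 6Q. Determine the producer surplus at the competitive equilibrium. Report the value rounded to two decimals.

97.76

Equilibrium: 237 - 6Q = 168.5 + 6Q, so Q* = 5.7083 and P* = 202.75.
The supply curve's price intercept is 168.5, so PS = (1/2)(Q*)(P* - 168.5) = (1/2)(5.7083)(34.25) = 97.7552.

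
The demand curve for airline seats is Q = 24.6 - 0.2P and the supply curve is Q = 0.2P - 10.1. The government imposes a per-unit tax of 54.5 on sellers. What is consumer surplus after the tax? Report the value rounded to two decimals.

8.10

Rewriting demand in inverse form: P = 123 - 5Q.
Rewriting supply in inverse form: P = 50.5 + 5Q.
Without the tax, 123 - 5Q = 50.5 + 5Q so Q* = 7.25 and P* = 86.75.
A tax on sellers shifts supply up by 54.5: 123 - 5Q = 50.5 + 5Q + 54.5, so Q_t = 1.8. Buyers pay P_b = 114; sellers receive P_s = P_b - 54.5 = 59.5.
Consumer surplus is the triangle under demand above P_b: (1/2)(1.8)(123 - 114) = 8.1.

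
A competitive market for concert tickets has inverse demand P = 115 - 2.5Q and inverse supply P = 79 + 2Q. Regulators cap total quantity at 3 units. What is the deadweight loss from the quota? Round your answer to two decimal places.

56.25

Unrestricted equilibrium: Q* = (115 - 79)/(2.5 + 2) = 8.
At Q = 3 the demand price is 115 - 2.5(3) = 107.5 and the supply price is 79 + 2(3) = 85.
Deadweight loss is the triangle between the curves from 3 to 8: (1/2)(107.5 - 85)(8 - 3) = 56.25.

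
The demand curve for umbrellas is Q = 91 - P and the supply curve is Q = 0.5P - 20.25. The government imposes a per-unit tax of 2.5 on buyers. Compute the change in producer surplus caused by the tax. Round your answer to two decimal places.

-27.36

Rewriting demand in inverse form: P = 91 - Q.
Rewriting supply in inverse form: P = 40.5 + 2Q.
Without the tax, 91 - Q = 40.5 + 2Q so Q* = 16.8333 and P* = 74.1667.
With the tax, buyers' net willingness to pay falls by 2.5: (91 - 2.5) - Q = 40.5 + 2Q, so Q_t = 16. Buyers pay P_b = 75; sellers receive P_s = P_b - 2.5 = 72.5.
Producers lose the trapezoid between P_s and P* out to Q_t plus the triangle from Q_t to Q*: change in PS = 256 - 283.3611 = -27.3611.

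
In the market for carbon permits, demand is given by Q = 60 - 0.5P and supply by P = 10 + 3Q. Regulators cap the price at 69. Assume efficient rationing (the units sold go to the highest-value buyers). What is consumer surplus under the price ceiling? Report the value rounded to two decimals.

Rewriting demand in inverse form: P = 120 - 2Q.
Free-market equilibrium: 120 - 2Q = 10 + 3Q gives Q* = 22, P* = 76.
At P = 69, sellers supply (69 - 10)/3 = 19.6667 while buyers want more, so the quantity traded is 19.6667 at price 69.
The demand price at Q = 19.6667 is 80.6667. CS is the trapezoid between demand and 69 over [0, 19.6667]: (1/2)[(120 - 69) + (80.6667 - 69)](19.6667) = 616.2222.

616.22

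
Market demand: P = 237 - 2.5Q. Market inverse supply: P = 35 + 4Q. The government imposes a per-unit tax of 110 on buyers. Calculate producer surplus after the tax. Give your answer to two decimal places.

Pre-tax equilibrium: 237 - 2.5Q = 35 + 4Q gives Q* = 31.0769, P* = 159.3077.
A tax on buyers shifts demand down by 110: (237 - 110) - 2.5Q = 35 + 4Q, so Q_t = 14.1538. Buyers pay P_b = 201.6154; sellers receive P_s = P_b - 110 = 91.6154.
PS = (1/2)(Q_t)(P_s - 35) = (1/2)(14.1538)(56.6154) = 400.6627.

400.66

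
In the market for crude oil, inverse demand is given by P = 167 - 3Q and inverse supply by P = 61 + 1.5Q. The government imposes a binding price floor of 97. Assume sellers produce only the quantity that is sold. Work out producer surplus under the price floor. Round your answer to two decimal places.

431.67

Free-market equilibrium: 167 - 3Q = 61 + 1.5Q gives Q* = 23.5556, P* = 96.3333.
At the floor price 97, quantity demanded is (167 - 97)/3 = 23.3333; demand is the short side, so Q = 23.3333 trades at P = 97.
The supply price at Q = 23.3333 is 96. PS is the trapezoid between 97 and supply over [0, 23.3333]: (1/2)[(97 - 61) + (97 - 96)](23.3333) = 431.6667.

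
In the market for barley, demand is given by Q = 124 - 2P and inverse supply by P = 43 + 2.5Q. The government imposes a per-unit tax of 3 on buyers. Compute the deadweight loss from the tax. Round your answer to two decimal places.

1.50

Rewriting demand in inverse form: P = 62 - 0.5Q.
Pre-tax equilibrium: 62 - 0.5Q = 43 + 2.5Q gives Q* = 6.3333, P* = 58.8333.
With the tax, buyers' net willingness to pay falls by 3: (62 - 3) - 0.5Q = 43 + 2.5Q, so Q_t = 5.3333. Buyers pay P_b = 59.3333; sellers receive P_s = P_b - 3 = 56.3333.
The welfare triangle lost has base Q* - Q_t = 1 and height t = 3, so DWL = (1/2)(1)(3) = 1.5.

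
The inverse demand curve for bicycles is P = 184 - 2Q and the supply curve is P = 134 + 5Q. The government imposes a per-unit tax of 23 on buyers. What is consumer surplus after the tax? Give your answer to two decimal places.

14.88

Pre-tax equilibrium: 184 - 2Q = 134 + 5Q gives Q* = 7.1429, P* = 169.7143.
With the tax, buyers' net willingness to pay falls by 23: (184 - 23) - 2Q = 134 + 5Q, so Q_t = 3.8571. Buyers pay P_b = 176.2857; sellers receive P_s = P_b - 23 = 153.2857.
CS = (1/2)(Q_t)(184 - P_b) = (1/2)(3.8571)(7.7143) = 14.8776.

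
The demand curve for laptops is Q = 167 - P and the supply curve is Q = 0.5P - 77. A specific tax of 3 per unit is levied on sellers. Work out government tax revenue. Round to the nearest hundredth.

10.00

Rewriting demand in inverse form: P = 167 - Q.
Rewriting supply in inverse form: P = 154 + 2Q.
Without the tax, 167 - Q = 154 + 2Q so Q* = 4.3333 and P* = 162.6667.
A tax on sellers shifts supply up by 3: 167 - Q = 154 + 2Q + 3, so Q_t = 3.3333. Buyers pay P_b = 163.6667; sellers receive P_s = P_b - 3 = 160.6667.
Revenue is the tax times quantity traded: 3 x 3.3333 = 10.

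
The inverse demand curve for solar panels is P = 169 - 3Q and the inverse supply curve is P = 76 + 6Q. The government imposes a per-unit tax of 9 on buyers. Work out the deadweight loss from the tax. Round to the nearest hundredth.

Pre-tax equilibrium: 169 - 3Q = 76 + 6Q gives Q* = 10.3333, P* = 138.
A tax on buyers shifts demand down by 9: (169 - 9) - 3Q = 76 + 6Q, so Q_t = 9.3333. Buyers pay P_b = 141; sellers receive P_s = P_b - 9 = 132.
The welfare triangle lost has base Q* - Q_t = 1 and height t = 9, so DWL = (1/2)(1)(9) = 4.5.

4.50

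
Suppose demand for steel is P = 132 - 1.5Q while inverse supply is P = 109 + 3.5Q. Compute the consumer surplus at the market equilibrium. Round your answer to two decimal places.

Set 132 - 1.5Q = 109 + 3.5Q, which gives 23 = 5Q, so Q* = 4.6 and P* = 132 - 1.5(4.6) = 125.1.
Consumer surplus is the triangle under demand above P*: (1/2)(4.6)(132 - 125.1) = (1/2)(4.6)(6.9) = 15.87.

15.87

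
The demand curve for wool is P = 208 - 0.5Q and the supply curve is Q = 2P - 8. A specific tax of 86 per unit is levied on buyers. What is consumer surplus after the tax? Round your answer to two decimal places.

3481.00

Rewriting supply in inverse form: P = 4 + 0.5Q.
Without the tax, 208 - 0.5Q = 4 + 0.5Q so Q* = 204 and P* = 106.
A tax on buyers shifts demand down by 86: (208 - 86) - 0.5Q = 4 + 0.5Q, so Q_t = 118. Buyers pay P_b = 149; sellers receive P_s = P_b - 86 = 63.
Consumer surplus is the triangle under demand above P_b: (1/2)(118)(208 - 149) = 3481.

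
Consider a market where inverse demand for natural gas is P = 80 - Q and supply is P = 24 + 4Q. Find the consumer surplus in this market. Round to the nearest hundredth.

62.72

Set 80 - Q = 24 + 4Q, which gives 56 = 5Q, so Q* = 11.2 and P* = 80 - (11.2) = 68.8.
Consumer surplus is the triangle under demand above P*: (1/2)(11.2)(80 - 68.8) = (1/2)(11.2)(11.2) = 62.72.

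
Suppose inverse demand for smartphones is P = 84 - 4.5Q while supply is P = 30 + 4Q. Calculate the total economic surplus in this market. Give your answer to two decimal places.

171.53

Equilibrium: 84 - 4.5Q = 30 + 4Q, so Q* = 6.3529 and P* = 55.4118.
Total surplus is the full triangle between the curves from 0 to Q*: (1/2)(6.3529)(84 - 30) = 171.5294.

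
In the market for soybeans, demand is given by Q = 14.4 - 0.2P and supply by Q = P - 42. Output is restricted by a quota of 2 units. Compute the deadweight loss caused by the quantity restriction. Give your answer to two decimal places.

Rewriting demand in inverse form: P = 72 - 5Q.
Rewriting supply in inverse form: P = 42 + Q.
Unrestricted equilibrium: Q* = (72 - 42)/(5 + 1) = 5.
At Q = 2 the demand price is 72 - 5(2) = 62 and the supply price is 42 + (2) = 44.
Deadweight loss is the triangle between the curves from 2 to 5: (1/2)(62 - 44)(5 - 2) = 27.

27.00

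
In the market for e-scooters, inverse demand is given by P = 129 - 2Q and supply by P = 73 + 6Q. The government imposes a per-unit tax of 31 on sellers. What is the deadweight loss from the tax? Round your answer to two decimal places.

60.06

Without the tax, 129 - 2Q = 73 + 6Q so Q* = 7 and P* = 115.
With the tax, sellers need 31 more per unit: 129 - 2Q = 73 + 6Q + 31, so Q_t = 3.125. Buyers pay P_b = 122.75; sellers receive P_s = P_b - 31 = 91.75.
Deadweight loss is the triangle between the curves from Q_t to Q*: (1/2)(7 - 3.125)(31) = 60.0625.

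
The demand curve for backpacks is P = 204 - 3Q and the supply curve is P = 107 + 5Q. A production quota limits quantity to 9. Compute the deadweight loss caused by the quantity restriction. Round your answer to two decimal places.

39.06

Unrestricted equilibrium: Q* = (204 - 107)/(3 + 5) = 12.125.
At Q = 9 the demand price is 204 - 3(9) = 177 and the supply price is 107 + 5(9) = 152.
DWL = (1/2)(gap between curves at 9) x (Q* - 9) = (1/2)(25)(3.125) = 39.0625.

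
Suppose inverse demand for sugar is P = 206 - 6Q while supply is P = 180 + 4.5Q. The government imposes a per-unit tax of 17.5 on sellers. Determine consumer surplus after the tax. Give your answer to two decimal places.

1.97

Without the tax, 206 - 6Q = 180 + 4.5Q so Q* = 2.4762 and P* = 191.1429.
A tax on sellers shifts supply up by 17.5: 206 - 6Q = 180 + 4.5Q + 17.5, so Q_t = 0.8095. Buyers pay P_b = 201.1429; sellers receive P_s = P_b - 17.5 = 183.6429.
CS = (1/2)(Q_t)(206 - P_b) = (1/2)(0.8095)(4.8571) = 1.966.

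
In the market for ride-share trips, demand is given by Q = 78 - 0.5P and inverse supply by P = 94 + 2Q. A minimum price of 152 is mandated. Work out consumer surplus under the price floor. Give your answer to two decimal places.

Rewriting demand in inverse form: P = 156 - 2Q.
Without the control, 156 - 2Q = 94 + 2Q so Q* = 15.5 and P* = 125.
At the floor price 152, quantity demanded is (156 - 152)/2 = 2; demand is the short side, so Q = 2 trades at P = 152.
CS is the triangle under demand above 152: (1/2)(2)(156 - 152) = 4.

4.00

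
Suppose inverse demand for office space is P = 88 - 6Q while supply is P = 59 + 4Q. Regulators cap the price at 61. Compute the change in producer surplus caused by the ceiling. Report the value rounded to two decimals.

-16.32

Without the control, 88 - 6Q = 59 + 4Q so Q* = 2.9 and P* = 70.6.
At P = 61, sellers supply (61 - 59)/4 = 0.5 while buyers want more, so the quantity traded is 0.5 at price 61.
PS goes from (1/2)(2.9)(11.6) = 16.82 to 0.5 (computed as (61 - 59)(0.5) - (1/2)(4)(0.5)^2), a change of -16.32.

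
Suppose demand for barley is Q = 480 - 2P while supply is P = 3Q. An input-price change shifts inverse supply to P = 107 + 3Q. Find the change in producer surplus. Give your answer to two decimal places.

Rewriting demand in inverse form: P = 240 - 0.5Q.
Initial equilibrium: Q_0 = 68.5714, P_0 = 205.7143; CS_0 = (1/2)(68.5714)(34.2857) = 1175.5102, PS_0 = (1/2)(68.5714)(205.7143) = 7053.0612.
New equilibrium: 240 - 0.5Q = 107 + 3Q gives Q_1 = 38, P_1 = 221; CS_1 = 361, PS_1 = 2166.
Change in producer surplus = 2166 - 7053.0612 = -4887.0612.

-4887.06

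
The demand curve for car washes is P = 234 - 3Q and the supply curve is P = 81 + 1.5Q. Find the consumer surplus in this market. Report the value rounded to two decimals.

Equilibrium: 234 - 3Q = 81 + 1.5Q, so Q* = 34 and P* = 132.
CS is the area between the demand curve and P* from 0 to Q*: (1/2)(34)(102) = 1734.

1734.00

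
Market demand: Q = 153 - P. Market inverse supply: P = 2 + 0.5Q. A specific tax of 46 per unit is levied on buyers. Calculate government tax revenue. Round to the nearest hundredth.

Rewriting demand in inverse form: P = 153 - Q.
Pre-tax equilibrium: 153 - Q = 2 + 0.5Q gives Q* = 100.6667, P* = 52.3333.
A tax on buyers shifts demand down by 46: (153 - 46) - Q = 2 + 0.5Q, so Q_t = 70. Buyers pay P_b = 83; sellers receive P_s = P_b - 46 = 37.
Revenue is the tax times quantity traded: 46 x 70 = 3220.

3220.00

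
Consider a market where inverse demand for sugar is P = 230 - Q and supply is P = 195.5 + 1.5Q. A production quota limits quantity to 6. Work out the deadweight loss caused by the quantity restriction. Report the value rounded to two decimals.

76.05

Unrestricted equilibrium: Q* = (230 - 195.5)/(1 + 1.5) = 13.8.
At Q = 6 the demand price is 230 - (6) = 224 and the supply price is 195.5 + 1.5(6) = 204.5.
Deadweight loss is the triangle between the curves from 6 to 13.8: (1/2)(224 - 204.5)(13.8 - 6) = 76.05.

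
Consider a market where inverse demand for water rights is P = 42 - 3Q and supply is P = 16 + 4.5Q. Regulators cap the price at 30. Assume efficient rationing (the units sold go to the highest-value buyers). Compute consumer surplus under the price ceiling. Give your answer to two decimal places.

22.81

Without the control, 42 - 3Q = 16 + 4.5Q so Q* = 3.4667 and P* = 31.6.
At the ceiling price 30, quantity supplied is (30 - 16)/4.5 = 3.1111; supply is the short side, so Q = 3.1111 trades at P = 30.
The demand price at Q = 3.1111 is 32.6667. CS is the trapezoid between demand and 30 over [0, 3.1111]: (1/2)[(42 - 30) + (32.6667 - 30)](3.1111) = 22.8148.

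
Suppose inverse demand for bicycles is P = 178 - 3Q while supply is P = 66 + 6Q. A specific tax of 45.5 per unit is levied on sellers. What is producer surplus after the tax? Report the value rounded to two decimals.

163.79

Pre-tax equilibrium: 178 - 3Q = 66 + 6Q gives Q* = 12.4444, P* = 140.6667.
A tax on sellers shifts supply up by 45.5: 178 - 3Q = 66 + 6Q + 45.5, so Q_t = 7.3889. Buyers pay P_b = 155.8333; sellers receive P_s = P_b - 45.5 = 110.3333.
PS = (1/2)(Q_t)(P_s - 66) = (1/2)(7.3889)(44.3333) = 163.787.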